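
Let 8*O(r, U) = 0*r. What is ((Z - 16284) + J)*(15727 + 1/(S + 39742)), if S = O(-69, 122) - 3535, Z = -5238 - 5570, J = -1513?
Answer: -5429491117150/12069 ≈ -4.4987e+8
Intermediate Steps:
O(r, U) = 0 (O(r, U) = (0*r)/8 = (⅛)*0 = 0)
Z = -10808
S = -3535 (S = 0 - 3535 = -3535)
((Z - 16284) + J)*(15727 + 1/(S + 39742)) = ((-10808 - 16284) - 1513)*(15727 + 1/(-3535 + 39742)) = (-27092 - 1513)*(15727 + 1/36207) = -28605*(15727 + 1/36207) = -28605*569427490/36207 = -5429491117150/12069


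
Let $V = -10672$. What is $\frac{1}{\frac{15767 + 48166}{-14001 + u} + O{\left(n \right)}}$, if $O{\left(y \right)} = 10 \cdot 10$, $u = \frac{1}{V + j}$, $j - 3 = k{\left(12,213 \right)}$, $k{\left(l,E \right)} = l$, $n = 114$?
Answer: $\frac{149208658}{14239531819} \approx 0.010478$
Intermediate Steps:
$j = 15$ ($j = 3 + 12 = 15$)
$u = - \frac{1}{10657}$ ($u = \frac{1}{-10672 + 15} = \frac{1}{-10657} = - \frac{1}{10657} \approx -9.3835 \cdot 10^{-5}$)
$O{\left(y \right)} = 100$
$\frac{1}{\frac{15767 + 48166}{-14001 + u} + O{\left(n \right)}} = \frac{1}{\frac{15767 + 48166}{-14001 - \frac{1}{10657}} + 100} = \frac{1}{\frac{63933}{- \frac{149208658}{10657}} + 100} = \frac{1}{63933 \left(- \frac{10657}{149208658}\right) + 100} = \frac{1}{- \frac{681333981}{149208658} + 100} = \frac{1}{\frac{14239531819}{149208658}} = \frac{149208658}{14239531819}$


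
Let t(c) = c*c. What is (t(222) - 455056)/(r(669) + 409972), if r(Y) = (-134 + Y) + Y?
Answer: -101443/102794 ≈ -0.98686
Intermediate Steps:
r(Y) = -134 + 2*Y
t(c) = c²
(t(222) - 455056)/(r(669) + 409972) = (222² - 455056)/((-134 + 2*669) + 409972) = (49284 - 455056)/((-134 + 1338) + 409972) = -405772/(1204 + 409972) = -405772/411176 = -405772*1/411176 = -101443/102794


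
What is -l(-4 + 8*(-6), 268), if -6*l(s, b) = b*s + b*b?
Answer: 9648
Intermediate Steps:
l(s, b) = -b**2/6 - b*s/6 (l(s, b) = -(b*s + b*b)/6 = -(b*s + b**2)/6 = -(b**2 + b*s)/6 = -b**2/6 - b*s/6)
-l(-4 + 8*(-6), 268) = -(-1)*268*(268 + (-4 + 8*(-6)))/6 = -(-1)*268*(268 + (-4 - 48))/6 = -(-1)*268*(268 - 52)/6 = -(-1)*268*216/6 = -1*(-9648) = 9648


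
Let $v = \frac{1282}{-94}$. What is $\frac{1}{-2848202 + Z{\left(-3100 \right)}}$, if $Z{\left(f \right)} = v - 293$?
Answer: $- \frac{47}{133879906} \approx -3.5106 \cdot 10^{-7}$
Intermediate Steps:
$v = - \frac{641}{47}$ ($v = 1282 \left(- \frac{1}{94}\right) = - \frac{641}{47} \approx -13.638$)
$Z{\left(f \right)} = - \frac{14412}{47}$ ($Z{\left(f \right)} = - \frac{641}{47} - 293 = - \frac{14412}{47}$)
$\frac{1}{-2848202 + Z{\left(-3100 \right)}} = \frac{1}{-2848202 - \frac{14412}{47}} = \frac{1}{- \frac{133879906}{47}} = - \frac{47}{133879906}$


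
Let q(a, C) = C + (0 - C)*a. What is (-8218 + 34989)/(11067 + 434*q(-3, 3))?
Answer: 26771/16275 ≈ 1.6449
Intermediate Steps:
q(a, C) = C - C*a (q(a, C) = C + (-C)*a = C - C*a)
(-8218 + 34989)/(11067 + 434*q(-3, 3)) = (-8218 + 34989)/(11067 + 434*(3*(1 - 1*(-3)))) = 26771/(11067 + 434*(3*(1 + 3))) = 26771/(11067 + 434*(3*4)) = 26771/(11067 + 434*12) = 26771/(11067 + 5208) = 26771/16275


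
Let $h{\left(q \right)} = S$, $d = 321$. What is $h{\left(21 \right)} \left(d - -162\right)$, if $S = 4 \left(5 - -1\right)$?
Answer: $11592$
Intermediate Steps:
$S = 24$ ($S = 4 \left(5 + 1\right) = 4 \cdot 6 = 24$)
$h{\left(q \right)} = 24$
$h{\left(21 \right)} \left(d - -162\right) = 24 \left(321 - -162\right) = 24 \left(321 + 162\right) = 24 \cdot 483 = 11592$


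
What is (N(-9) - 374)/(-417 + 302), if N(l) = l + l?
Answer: 392/115 ≈ 3.4087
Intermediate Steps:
N(l) = 2*l
(N(-9) - 374)/(-417 + 302) = (2*(-9) - 374)/(-417 + 302) = (-18 - 374)/(-115) = -392*(-1/115) = 392/115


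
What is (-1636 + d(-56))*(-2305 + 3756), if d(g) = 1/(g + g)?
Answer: -265871083/112 ≈ -2.3738e+6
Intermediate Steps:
d(g) = 1/(2*g)
(-1636 + d(-56))*(-2305 + 3756) = (-1636 + (½)/(-56))*(-2305 + 3756) = (-1636 + (½)*(-1/56))*1451 = (-1636 - 1/112)*1451 = -183233/112*1451 = -265871083/112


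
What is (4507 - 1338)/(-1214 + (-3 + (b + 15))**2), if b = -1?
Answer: -3169/1093 ≈ -2.8994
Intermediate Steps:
(4507 - 1338)/(-1214 + (-3 + (b + 15))**2) = (4507 - 1338)/(-1214 + (-3 + (-1 + 15))**2) = 3169/(-1214 + (-3 + 14)**2) = 3169/(-1214 + 11**2) = 3169/(-1214 + 121) = 3169/(-1093) = 3169*(-1/1093) = -3169/1093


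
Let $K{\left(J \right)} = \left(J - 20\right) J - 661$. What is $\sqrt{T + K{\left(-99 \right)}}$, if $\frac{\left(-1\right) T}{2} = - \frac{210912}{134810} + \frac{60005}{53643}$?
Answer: $\frac{\sqrt{860326407542718267810}}{278138955} \approx 105.46$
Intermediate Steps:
$T = \frac{248052182}{278138955}$ ($T = - 2 \left(- \frac{210912}{134810} + \frac{60005}{53643}\right) = - 2 \left(\left(-210912\right) \frac{1}{134810} + 60005 \cdot \frac{1}{53643}\right) = - 2 \left(- \frac{8112}{5185} + \frac{60005}{53643}\right) = \left(-2\right) \left(- \frac{124026091}{278138955}\right) = \frac{248052182}{278138955} \approx 0.89183$)
$K{\left(J \right)} = -661 + J \left(-20 + J\right)$ ($K{\left(J \right)} = \left(-20 + J\right) J - 661 = J \left(-20 + J\right) - 661 = -661 + J \left(-20 + J\right)$)
$\sqrt{T + K{\left(-99 \right)}} = \sqrt{\frac{248052182}{278138955} - \left(-1319 - 9801\right)} = \sqrt{\frac{248052182}{278138955} + \left(-661 + 9801 + 1980\right)} = \sqrt{\frac{248052182}{278138955} + 11120} = \sqrt{\frac{3093153231782}{278138955}} = \frac{\sqrt{860326407542718267810}}{278138955}$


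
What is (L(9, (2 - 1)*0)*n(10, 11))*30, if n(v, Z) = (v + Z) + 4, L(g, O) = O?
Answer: 0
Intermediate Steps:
n(v, Z) = 4 + Z + v (n(v, Z) = (Z + v) + 4 = 4 + Z + v)
(L(9, (2 - 1)*0)*n(10, 11))*30 = (((2 - 1)*0)*(4 + 11 + 10))*30 = ((1*0)*25)*30 = (0*25)*30 = 0*30 = 0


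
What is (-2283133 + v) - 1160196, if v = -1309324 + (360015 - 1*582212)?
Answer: -4974850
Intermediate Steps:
v = -1531521 (v = -1309324 + (360015 - 582212) = -1309324 - 222197 = -1531521)
(-2283133 + v) - 1160196 = (-2283133 - 1531521) - 1160196 = -3814654 - 1160196 = -4974850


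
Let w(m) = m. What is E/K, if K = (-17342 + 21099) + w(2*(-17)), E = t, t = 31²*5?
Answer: 4805/3723 ≈ 1.2906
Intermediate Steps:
t = 4805 (t = 961*5 = 4805)
E = 4805
K = 3723 (K = (-17342 + 21099) + 2*(-17) = 3757 - 34 = 3723)
E/K = 4805/3723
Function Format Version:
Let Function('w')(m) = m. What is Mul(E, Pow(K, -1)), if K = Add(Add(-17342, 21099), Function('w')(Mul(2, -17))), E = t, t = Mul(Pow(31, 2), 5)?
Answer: Rational(4805, 3723) ≈ 1.2906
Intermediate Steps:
t = 4805 (t = Mul(961, 5) = 4805)
E = 4805
K = 3723 (K = Add(Add(-17342, 21099), Mul(2, -17)) = Add(3757, -34) = 3723)
Mul(E, Pow(K, -1)) = Mul(4805, Pow(3723, -1)) = Mul(4805, Rational(1, 3723)) = Rational(4805, 3723)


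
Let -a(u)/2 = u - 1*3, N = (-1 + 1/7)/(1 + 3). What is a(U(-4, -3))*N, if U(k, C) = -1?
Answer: -12/7 ≈ -1.7143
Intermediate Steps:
N = -3/14 (N = (-1 + ⅐)/4 = -6/7*¼ = -3/14 ≈ -0.21429)
a(u) = 6 - 2*u (a(u) = -2*(u - 1*3) = -2*(u - 3) = -2*(-3 + u) = 6 - 2*u)
a(U(-4, -3))*N = (6 - 2*(-1))*(-3/14) = (6 + 2)*(-3/14) = 8*(-3/14) = -12/7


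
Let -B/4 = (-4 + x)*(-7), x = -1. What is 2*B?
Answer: -280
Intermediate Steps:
B = -140 (B = -4*(-4 - 1)*(-7) = -(-20)*(-7) = -4*35 = -140)
2*B = 2*(-140) = -280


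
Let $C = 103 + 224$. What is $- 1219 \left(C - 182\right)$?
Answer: $-176755$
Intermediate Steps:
$C = 327$
$- 1219 \left(C - 182\right) = - 1219 \left(327 - 182\right) = \left(-1219\right) 145 = -176755$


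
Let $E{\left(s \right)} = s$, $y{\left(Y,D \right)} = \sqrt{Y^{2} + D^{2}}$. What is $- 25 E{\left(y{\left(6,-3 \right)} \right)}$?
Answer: $- 75 \sqrt{5} \approx -167.71$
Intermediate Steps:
$y{\left(Y,D \right)} = \sqrt{D^{2} + Y^{2}}$
$- 25 E{\left(y{\left(6,-3 \right)} \right)} = - 25 \sqrt{\left(-3\right)^{2} + 6^{2}} = - 25 \sqrt{9 + 36} = - 25 \sqrt{45} = - 25 \cdot 3 \sqrt{5} = - 75 \sqrt{5}$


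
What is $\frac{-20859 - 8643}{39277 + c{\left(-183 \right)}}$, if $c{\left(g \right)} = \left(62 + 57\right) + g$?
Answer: $- \frac{3278}{4357} \approx -0.75235$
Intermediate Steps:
$c{\left(g \right)} = 119 + g$
$\frac{-20859 - 8643}{39277 + c{\left(-183 \right)}} = \frac{-20859 - 8643}{39277 + \left(119 - 183\right)} = - \frac{29502}{39277 - 64} = - \frac{29502}{39213} = \left(-29502\right) \frac{1}{39213} = - \frac{3278}{4357}$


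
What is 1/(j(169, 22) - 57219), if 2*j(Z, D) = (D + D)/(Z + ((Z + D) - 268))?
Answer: -46/2632063 ≈ -1.7477e-5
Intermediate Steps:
j(Z, D) = D/(-268 + D + 2*Z) (j(Z, D) = ((D + D)/(Z + ((Z + D) - 268)))/2 = ((2*D)/(Z + ((D + Z) - 268)))/2 = ((2*D)/(Z + (-268 + D + Z)))/2 = ((2*D)/(-268 + D + 2*Z))/2 = (2*D/(-268 + D + 2*Z))/2 = D/(-268 + D + 2*Z))
1/(j(169, 22) - 57219) = 1/(22/(-268 + 22 + 2*169) - 57219) = 1/(22/(-268 + 22 + 338) - 57219) = 1/(22/92 - 57219) = 1/(22*(1/92) - 57219) = 1/(11/46 - 57219) = 1/(-2632063/46) = -46/2632063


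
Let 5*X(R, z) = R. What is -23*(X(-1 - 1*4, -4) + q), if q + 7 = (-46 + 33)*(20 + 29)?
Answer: 14835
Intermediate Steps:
q = -644 (q = -7 + (-46 + 33)*(20 + 29) = -7 - 13*49 = -7 - 637 = -644)
X(R, z) = R/5
-23*(X(-1 - 1*4, -4) + q) = -23*((-1 - 1*4)/5 - 644) = -23*((-1 - 4)/5 - 644) = -23*((⅕)*(-5) - 644) = -23*(-1 - 644) = -23*(-645) = 14835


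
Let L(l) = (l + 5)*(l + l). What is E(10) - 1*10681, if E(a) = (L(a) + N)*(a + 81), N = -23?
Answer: 14526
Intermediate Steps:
L(l) = 2*l*(5 + l) (L(l) = (5 + l)*(2*l) = 2*l*(5 + l))
E(a) = (-23 + 2*a*(5 + a))*(81 + a) (E(a) = (2*a*(5 + a) - 23)*(a + 81) = (-23 + 2*a*(5 + a))*(81 + a))
E(10) - 1*10681 = (-1863 + 2*10³ + 172*10² + 787*10) - 1*10681 = (-1863 + 2*1000 + 172*100 + 7870) - 10681 = (-1863 + 2000 + 17200 + 7870) - 10681 = 25207 - 10681 = 14526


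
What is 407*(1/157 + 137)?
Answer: 8754570/157 ≈ 55762.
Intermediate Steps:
407*(1/157 + 137) = 407*(21510/157) = 8754570/157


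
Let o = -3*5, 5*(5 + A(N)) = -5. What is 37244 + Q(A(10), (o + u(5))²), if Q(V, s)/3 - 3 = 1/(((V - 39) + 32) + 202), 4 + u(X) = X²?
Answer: 2346940/63 ≈ 37253.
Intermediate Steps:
A(N) = -6 (A(N) = -5 + (⅕)*(-5) = -5 - 1 = -6)
o = -15
u(X) = -4 + X²
Q(V, s) = 9 + 3/(195 + V) (Q(V, s) = 9 + 3/(((V - 39) + 32) + 202) = 9 + 3/(((-39 + V) + 32) + 202) = 9 + 3/((-7 + V) + 202) = 9 + 3/(195 + V))
37244 + Q(A(10), (o + u(5))²) = 37244 + 3*(586 + 3*(-6))/(195 - 6) = 37244 + 3*(586 - 18)/189 = 37244 + 3*(1/189)*568 = 37244 + 568/63 = 2346940/63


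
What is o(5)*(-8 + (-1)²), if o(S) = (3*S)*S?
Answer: -525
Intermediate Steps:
o(S) = 3*S²
o(5)*(-8 + (-1)²) = (3*5²)*(-8 + (-1)²) = (3*25)*(-8 + 1) = 75*(-7) = -525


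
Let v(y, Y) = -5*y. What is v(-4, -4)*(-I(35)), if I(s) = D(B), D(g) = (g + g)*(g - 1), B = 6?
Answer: -1200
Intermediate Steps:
D(g) = 2*g*(-1 + g) (D(g) = (2*g)*(-1 + g) = 2*g*(-1 + g))
I(s) = 60 (I(s) = 2*6*(-1 + 6) = 2*6*5 = 60)
v(-4, -4)*(-I(35)) = (-5*(-4))*(-1*60) = 20*(-60) = -1200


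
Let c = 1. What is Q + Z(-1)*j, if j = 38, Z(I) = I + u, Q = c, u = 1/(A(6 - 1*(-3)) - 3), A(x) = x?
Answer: -92/3 ≈ -30.667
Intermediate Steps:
u = 1/6 (u = 1/((6 - 1*(-3)) - 3) = 1/((6 + 3) - 3) = 1/(9 - 3) = 1/6 ≈ 0.16667)
Q = 1
Z(I) = 1/6 + I (Z(I) = I + 1/6 = 1/6 + I)
Q + Z(-1)*j = 1 + (1/6 - 1)*38 = 1 - 5/6*38 = 1 - 95/3 = -92/3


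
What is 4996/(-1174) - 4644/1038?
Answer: -886492/101551 ≈ -8.7295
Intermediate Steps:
4996/(-1174) - 4644/1038 = 4996*(-1/1174) - 4644*1/1038 = -2498/587 - 774/173 = -886492/101551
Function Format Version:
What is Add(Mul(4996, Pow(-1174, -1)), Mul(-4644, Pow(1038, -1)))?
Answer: Rational(-886492, 101551) ≈ -8.7295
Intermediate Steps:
Add(Mul(4996, Pow(-1174, -1)), Mul(-4644, Pow(1038, -1))) = Add(Mul(4996, Rational(-1, 1174)), Mul(-4644, Rational(1, 1038))) = Add(Rational(-2498, 587), Rational(-774, 173)) = Rational(-886492, 101551)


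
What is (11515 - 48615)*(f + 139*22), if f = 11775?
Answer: -550304300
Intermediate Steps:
(11515 - 48615)*(f + 139*22) = (11515 - 48615)*(11775 + 139*22) = -37100*(11775 + 3058) = -37100*14833 = -550304300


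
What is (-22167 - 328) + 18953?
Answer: -3542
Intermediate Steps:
(-22167 - 328) + 18953 = -22495 + 18953 = -3542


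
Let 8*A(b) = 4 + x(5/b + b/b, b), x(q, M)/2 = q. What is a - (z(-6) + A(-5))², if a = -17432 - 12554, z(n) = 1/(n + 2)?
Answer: -479777/16 ≈ -29986.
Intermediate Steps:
x(q, M) = 2*q
A(b) = ¾ + 5/(4*b) (A(b) = (4 + 2*(5/b + b/b))/8 = (4 + 2*(5/b + 1))/8 = (4 + 2*(1 + 5/b))/8 = (4 + (2 + 10/b))/8 = (6 + 10/b)/8 = ¾ + 5/(4*b))
z(n) = 1/(2 + n)
a = -29986
a - (z(-6) + A(-5))² = -29986 - (1/(2 - 6) + (¼)*(5 + 3*(-5))/(-5))² = -29986 - (1/(-4) + (¼)*(-⅕)*(5 - 15))² = -29986 - (-¼ + (¼)*(-⅕)*(-10))² = -29986 - (-¼ + ½)² = -29986 - (¼)² = -29986 - 1*1/16 = -29986 - 1/16 = -479777/16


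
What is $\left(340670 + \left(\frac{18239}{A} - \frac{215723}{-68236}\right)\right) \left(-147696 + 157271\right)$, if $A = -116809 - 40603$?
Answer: $\frac{190418934230442975}{58375898} \approx 3.2619 \cdot 10^{9}$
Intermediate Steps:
$A = -157412$
$\left(340670 + \left(\frac{18239}{A} - \frac{215723}{-68236}\right)\right) \left(-147696 + 157271\right) = \left(340670 + \left(\frac{18239}{-157412} - \frac{215723}{-68236}\right)\right) \left(-147696 + 157271\right) = \left(340670 + \left(18239 \left(- \frac{1}{157412}\right) - - \frac{215723}{68236}\right)\right) 9575 = \left(340670 + \left(- \frac{793}{6844} + \frac{215723}{68236}\right)\right) 9575 = \left(340670 + \frac{177787133}{58375898}\right) 9575 = \frac{19887094958793}{58375898} \cdot 9575 = \frac{190418934230442975}{58375898}$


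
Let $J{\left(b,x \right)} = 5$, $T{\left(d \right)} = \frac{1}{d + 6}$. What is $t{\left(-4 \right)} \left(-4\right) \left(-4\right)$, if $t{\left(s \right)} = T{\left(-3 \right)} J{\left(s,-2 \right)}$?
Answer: $\frac{80}{3} \approx 26.667$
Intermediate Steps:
$T{\left(d \right)} = \frac{1}{6 + d}$
$t{\left(s \right)} = \frac{5}{3}$ ($t{\left(s \right)} = \frac{1}{6 - 3} \cdot 5 = \frac{1}{3} \cdot 5 = \frac{5}{3}$)
$t{\left(-4 \right)} \left(-4\right) \left(-4\right) = \frac{5}{3} \left(-4\right) \left(-4\right) = \left(- \frac{20}{3}\right) \left(-4\right) = \frac{80}{3}$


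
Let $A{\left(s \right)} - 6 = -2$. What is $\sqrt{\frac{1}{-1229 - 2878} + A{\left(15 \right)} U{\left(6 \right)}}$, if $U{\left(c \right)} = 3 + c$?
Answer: $\frac{\sqrt{443553}}{111} \approx 6.0$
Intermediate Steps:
$A{\left(s \right)} = 4$ ($A{\left(s \right)} = 6 - 2 = 4$)
$\sqrt{\frac{1}{-1229 - 2878} + A{\left(15 \right)} U{\left(6 \right)}} = \sqrt{\frac{1}{-1229 - 2878} + 4 \left(3 + 6\right)} = \sqrt{\frac{1}{-4107} + 4 \cdot 9} = \sqrt{- \frac{1}{4107} + 36} = \sqrt{\frac{147851}{4107}} = \frac{\sqrt{443553}}{111}$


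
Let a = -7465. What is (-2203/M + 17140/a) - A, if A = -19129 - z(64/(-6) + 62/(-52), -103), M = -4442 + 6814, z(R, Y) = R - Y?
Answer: 2654133699853/138114444 ≈ 19217.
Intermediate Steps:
M = 2372
A = -1499171/78 (A = -19129 - ((64/(-6) + 62/(-52)) - 1*(-103)) = -19129 - ((64*(-⅙) + 62*(-1/52)) + 103) = -19129 - ((-32/3 - 31/26) + 103) = -19129 - (-925/78 + 103) = -19129 - 1*7109/78 = -19129 - 7109/78 = -1499171/78 ≈ -19220.)
(-2203/M + 17140/a) - A = (-2203/2372 + 17140/(-7465)) - 1*(-1499171/78) = (-2203*1/2372 + 17140*(-1/7465)) + 1499171/78 = (-2203/2372 - 3428/1493) + 1499171/78 = -11420295/3541396 + 1499171/78 = 2654133699853/138114444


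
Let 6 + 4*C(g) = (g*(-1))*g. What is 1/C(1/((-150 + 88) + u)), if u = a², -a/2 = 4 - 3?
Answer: -13456/20185 ≈ -0.66663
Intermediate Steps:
a = -2 (a = -2*(4 - 3) = -2*1 = -2)
u = 4 (u = (-2)² = 4)
C(g) = -3/2 - g²/4 (C(g) = -3/2 + ((g*(-1))*g)/4 = -3/2 + ((-g)*g)/4 = -3/2 + (-g²)/4 = -3/2 - g²/4)
1/C(1/((-150 + 88) + u)) = 1/(-3/2 - 1/(4*((-150 + 88) + 4)²)) = 1/(-3/2 - 1/(4*(-62 + 4)²)) = 1/(-3/2 - (1/(-58))²/4) = 1/(-3/2 - (-1/58)²/4) = 1/(-3/2 - ¼*1/3364) = 1/(-3/2 - 1/13456) = 1/(-20185/13456) = -13456/20185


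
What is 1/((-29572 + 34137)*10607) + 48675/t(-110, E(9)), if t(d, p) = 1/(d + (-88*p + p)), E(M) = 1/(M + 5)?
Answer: -3834660004984861/677893370 ≈ -5.6567e+6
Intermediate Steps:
E(M) = 1/(5 + M)
t(d, p) = 1/(d - 87*p)
1/((-29572 + 34137)*10607) + 48675/t(-110, E(9)) = 1/((-29572 + 34137)*10607) + 48675/(1/(-110 - 87/(5 + 9))) = (1/10607)/4565 + 48675/(1/(-110 - 87/14)) = (1/4565)*(1/10607) + 48675/(1/(-110 - 87*1/14)) = 1/48420955 + 48675/(1/(-110 - 87/14)) = 1/48420955 + 48675/(1/(-1627/14)) = 1/48420955 + 48675/(-14/1627) = 1/48420955 + 48675*(-1627/14) = 1/48420955 - 79194225/14 = -3834660004984861/677893370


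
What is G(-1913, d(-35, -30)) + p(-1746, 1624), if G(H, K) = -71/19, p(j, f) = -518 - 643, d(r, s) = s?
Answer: -22130/19 ≈ -1164.7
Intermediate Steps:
p(j, f) = -1161
G(H, K) = -71/19 (G(H, K) = (1/19)*(-71) = -71/19)
G(-1913, d(-35, -30)) + p(-1746, 1624) = -71/19 - 1161 = -22130/19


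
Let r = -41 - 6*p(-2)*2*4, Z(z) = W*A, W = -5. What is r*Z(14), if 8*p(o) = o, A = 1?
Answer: 145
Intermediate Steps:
p(o) = o/8
Z(z) = -5 (Z(z) = -5*1 = -5)
r = -29 (r = -41 - 6*((⅛)*(-2))*2*4 = -41 - 6*(-¼)*8 = -41 - (-3)*8/2 = -41 - 1*(-12) = -41 + 12 = -29)
r*Z(14) = -29*(-5) = 145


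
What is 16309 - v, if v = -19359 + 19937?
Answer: 15731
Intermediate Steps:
v = 578
16309 - v = 16309 - 1*578 = 16309 - 578 = 15731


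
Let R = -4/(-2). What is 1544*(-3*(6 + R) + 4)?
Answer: -30880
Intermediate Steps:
R = 2 (R = -4*(-½) = 2)
1544*(-3*(6 + R) + 4) = 1544*(-3*(6 + 2) + 4) = 1544*(-3*8 + 4) = 1544*(-24 + 4) = 1544*(-20) = -30880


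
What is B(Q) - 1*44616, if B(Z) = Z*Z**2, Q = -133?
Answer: -2397253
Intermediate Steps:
B(Z) = Z**3
B(Q) - 1*44616 = (-133)**3 - 1*44616 = -2352637 - 44616 = -2397253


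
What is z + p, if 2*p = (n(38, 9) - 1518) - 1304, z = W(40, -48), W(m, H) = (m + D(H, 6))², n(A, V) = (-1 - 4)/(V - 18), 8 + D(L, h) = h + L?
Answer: -23593/18 ≈ -1310.7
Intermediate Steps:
D(L, h) = -8 + L + h (D(L, h) = -8 + (h + L) = -8 + (L + h) = -8 + L + h)
n(A, V) = -5/(-18 + V)
W(m, H) = (-2 + H + m)² (W(m, H) = (m + (-8 + H + 6))² = (m + (-2 + H))² = (-2 + H + m)²)
z = 100 (z = (-2 - 48 + 40)² = (-10)² = 100)
p = -25393/18 (p = ((-5/(-18 + 9) - 1518) - 1304)/2 = ((-5/(-9) - 1518) - 1304)/2 = ((-5*(-⅑) - 1518) - 1304)/2 = ((5/9 - 1518) - 1304)/2 = (-13657/9 - 1304)/2 = (½)*(-25393/9) = -25393/18 ≈ -1410.7)
z + p = 100 - 25393/18 = -23593/18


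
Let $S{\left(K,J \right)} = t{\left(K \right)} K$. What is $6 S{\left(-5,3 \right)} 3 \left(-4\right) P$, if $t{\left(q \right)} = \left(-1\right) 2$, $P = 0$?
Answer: $0$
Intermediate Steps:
$t{\left(q \right)} = -2$
$S{\left(K,J \right)} = - 2 K$
$6 S{\left(-5,3 \right)} 3 \left(-4\right) P = 6 \left(\left(-2\right) \left(-5\right)\right) 3 \left(-4\right) 0 = 6 \cdot 10 \left(\left(-12\right) 0\right) = 60 \cdot 0 = 0$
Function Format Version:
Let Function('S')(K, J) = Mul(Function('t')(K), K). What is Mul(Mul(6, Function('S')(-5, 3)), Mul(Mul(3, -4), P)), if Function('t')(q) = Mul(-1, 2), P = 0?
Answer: 0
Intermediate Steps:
Function('t')(q) = -2
Function('S')(K, J) = Mul(-2, K)
Mul(Mul(6, Function('S')(-5, 3)), Mul(Mul(3, -4), P)) = Mul(Mul(6, Mul(-2, -5)), Mul(Mul(3, -4), 0)) = Mul(Mul(6, 10), Mul(-12, 0)) = Mul(60, 0) = 0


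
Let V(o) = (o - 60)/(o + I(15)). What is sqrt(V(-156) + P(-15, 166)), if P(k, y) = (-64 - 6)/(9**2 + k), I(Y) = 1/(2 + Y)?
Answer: sqrt(20526693)/7953 ≈ 0.56968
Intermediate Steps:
P(k, y) = -70/(81 + k)
V(o) = (-60 + o)/(1/17 + o) (V(o) = (o - 60)/(o + 1/(2 + 15)) = (-60 + o)/(o + 1/17) = (-60 + o)/(1/17 + o))
sqrt(V(-156) + P(-15, 166)) = sqrt(17*(-60 - 156)/(1 + 17*(-156)) - 70/(81 - 15)) = sqrt(17*(-216)/(1 - 2652) - 70/66) = sqrt(17*(-216)/(-2651) - 70*1/66) = sqrt(17*(-1/2651)*(-216) - 35/33) = sqrt(3672/2651 - 35/33) = sqrt(2581/7953) = sqrt(20526693)/7953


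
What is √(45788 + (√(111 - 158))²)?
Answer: √45741 ≈ 213.87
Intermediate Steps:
√(45788 + (√(111 - 158))²) = √(45788 + (√(-47))²) = √(45788 + (I*√47)²) = √(45788 - 47) = √45741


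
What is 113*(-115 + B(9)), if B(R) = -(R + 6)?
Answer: -14690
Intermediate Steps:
B(R) = -6 - R (B(R) = -(6 + R) = -6 - R)
113*(-115 + B(9)) = 113*(-115 + (-6 - 1*9)) = 113*(-115 + (-6 - 9)) = 113*(-115 - 15) = 113*(-130) = -14690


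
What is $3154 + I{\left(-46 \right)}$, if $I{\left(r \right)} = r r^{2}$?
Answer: $-94182$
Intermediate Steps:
$I{\left(r \right)} = r^{3}$
$3154 + I{\left(-46 \right)} = 3154 + \left(-46\right)^{3} = 3154 - 97336 = -94182$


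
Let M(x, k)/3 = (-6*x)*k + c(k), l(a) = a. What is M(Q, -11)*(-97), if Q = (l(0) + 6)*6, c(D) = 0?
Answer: -691416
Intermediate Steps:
Q = 36 (Q = (0 + 6)*6 = 6*6 = 36)
M(x, k) = -18*k*x (M(x, k) = 3*((-6*x)*k + 0) = 3*(-6*k*x + 0) = 3*(-6*k*x) = -18*k*x)
M(Q, -11)*(-97) = -18*(-11)*36*(-97) = 7128*(-97) = -691416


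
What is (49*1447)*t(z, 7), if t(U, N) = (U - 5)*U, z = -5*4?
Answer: 35451500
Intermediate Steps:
z = -20
t(U, N) = U*(-5 + U) (t(U, N) = (-5 + U)*U = U*(-5 + U))
(49*1447)*t(z, 7) = (49*1447)*(-20*(-5 - 20)) = 70903*(-20*(-25)) = 70903*500 = 35451500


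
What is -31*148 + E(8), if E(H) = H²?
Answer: -4524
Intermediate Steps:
-31*148 + E(8) = -31*148 + 8² = -4588 + 64 = -4524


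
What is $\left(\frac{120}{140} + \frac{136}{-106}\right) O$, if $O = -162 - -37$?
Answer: $\frac{19750}{371} \approx 53.234$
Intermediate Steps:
$O = -125$ ($O = -162 + 37 = -125$)
$\left(\frac{120}{140} + \frac{136}{-106}\right) O = \left(\frac{120}{140} + \frac{136}{-106}\right) \left(-125\right) = \left(120 \cdot \frac{1}{140} + 136 \left(- \frac{1}{106}\right)\right) \left(-125\right) = \left(\frac{6}{7} - \frac{68}{53}\right) \left(-125\right) = \left(- \frac{158}{371}\right) \left(-125\right) = \frac{19750}{371}$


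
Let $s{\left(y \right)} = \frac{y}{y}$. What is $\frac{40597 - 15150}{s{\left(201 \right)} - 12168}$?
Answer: $- \frac{25447}{12167} \approx -2.0915$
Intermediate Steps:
$s{\left(y \right)} = 1$
$\frac{40597 - 15150}{s{\left(201 \right)} - 12168} = \frac{40597 - 15150}{1 - 12168} = \frac{25447}{-12167} = 25447 \left(- \frac{1}{12167}\right) = - \frac{25447}{12167}$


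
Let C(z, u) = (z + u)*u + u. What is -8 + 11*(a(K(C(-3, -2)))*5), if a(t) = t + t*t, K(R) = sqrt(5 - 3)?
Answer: 102 + 55*sqrt(2) ≈ 179.78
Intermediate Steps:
C(z, u) = u + u*(u + z) (C(z, u) = (u + z)*u + u = u*(u + z) + u = u + u*(u + z))
K(R) = sqrt(2)
a(t) = t + t**2
-8 + 11*(a(K(C(-3, -2)))*5) = -8 + 11*((sqrt(2)*(1 + sqrt(2)))*5) = -8 + 11*(5*sqrt(2)*(1 + sqrt(2))) = -8 + 55*sqrt(2)*(1 + sqrt(2))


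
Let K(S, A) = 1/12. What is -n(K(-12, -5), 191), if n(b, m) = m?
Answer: -191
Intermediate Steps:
K(S, A) = 1/12
-n(K(-12, -5), 191) = -1*191 = -191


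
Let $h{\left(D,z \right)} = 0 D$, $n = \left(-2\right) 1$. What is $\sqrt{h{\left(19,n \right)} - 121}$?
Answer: $11 i \approx 11.0 i$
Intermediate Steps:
$n = -2$
$h{\left(D,z \right)} = 0$
$\sqrt{h{\left(19,n \right)} - 121} = \sqrt{0 - 121} = \sqrt{-121} = 11 i$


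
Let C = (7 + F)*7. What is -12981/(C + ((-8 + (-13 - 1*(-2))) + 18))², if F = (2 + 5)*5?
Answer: -12981/85849 ≈ -0.15121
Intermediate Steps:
F = 35 (F = 7*5 = 35)
C = 294 (C = (7 + 35)*7 = 42*7 = 294)
-12981/(C + ((-8 + (-13 - 1*(-2))) + 18))² = -12981/(294 + ((-8 + (-13 - 1*(-2))) + 18))² = -12981/(294 + ((-8 + (-13 + 2)) + 18))² = -12981/(294 + ((-8 - 11) + 18))² = -12981/(294 + (-19 + 18))² = -12981/(294 - 1)² = -12981/(293²) = -12981/85849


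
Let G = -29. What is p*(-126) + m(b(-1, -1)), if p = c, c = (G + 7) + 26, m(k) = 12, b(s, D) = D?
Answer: -492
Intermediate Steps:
c = 4 (c = (-29 + 7) + 26 = -22 + 26 = 4)
p = 4
p*(-126) + m(b(-1, -1)) = 4*(-126) + 12 = -504 + 12 = -492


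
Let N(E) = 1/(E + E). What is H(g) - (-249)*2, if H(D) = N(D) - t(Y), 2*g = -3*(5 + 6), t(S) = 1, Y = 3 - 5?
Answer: 16400/33 ≈ 496.97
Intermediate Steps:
Y = -2
N(E) = 1/(2*E)
g = -33/2 (g = (-3*(5 + 6))/2 = (-3*11)/2 = (1/2)*(-33) = -33/2 ≈ -16.500)
H(D) = -1 + 1/(2*D) (H(D) = 1/(2*D) - 1*1 = 1/(2*D) - 1 = -1 + 1/(2*D))
H(g) - (-249)*2 = (1/2 - 1*(-33/2))/(-33/2) - (-249)*2 = -2*(1/2 + 33/2)/33 - 1*(-498) = -2/33*17 + 498 = -34/33 + 498 = 16400/33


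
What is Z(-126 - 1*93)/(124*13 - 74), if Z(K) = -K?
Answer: 219/1538 ≈ 0.14239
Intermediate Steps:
Z(-126 - 1*93)/(124*13 - 74) = (-(-126 - 1*93))/(124*13 - 74) = (-(-126 - 93))/(1612 - 74) = -1*(-219)/1538 = 219*(1/1538) = 219/1538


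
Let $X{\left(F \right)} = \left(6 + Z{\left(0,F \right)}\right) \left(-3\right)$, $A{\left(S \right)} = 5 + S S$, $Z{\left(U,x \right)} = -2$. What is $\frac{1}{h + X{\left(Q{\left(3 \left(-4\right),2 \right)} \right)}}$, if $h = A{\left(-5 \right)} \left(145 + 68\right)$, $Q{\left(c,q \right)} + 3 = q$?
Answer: $\frac{1}{6378} \approx 0.00015679$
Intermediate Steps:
$Q{\left(c,q \right)} = -3 + q$
$A{\left(S \right)} = 5 + S^{2}$
$X{\left(F \right)} = -12$ ($X{\left(F \right)} = \left(6 - 2\right) \left(-3\right) = 4 \left(-3\right) = -12$)
$h = 6390$ ($h = \left(5 + \left(-5\right)^{2}\right) \left(145 + 68\right) = \left(5 + 25\right) 213 = 30 \cdot 213 = 6390$)
$\frac{1}{h + X{\left(Q{\left(3 \left(-4\right),2 \right)} \right)}} = \frac{1}{6390 - 12} = \frac{1}{6378}$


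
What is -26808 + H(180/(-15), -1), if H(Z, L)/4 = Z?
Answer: -26856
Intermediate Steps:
H(Z, L) = 4*Z
-26808 + H(180/(-15), -1) = -26808 + 4*(180/(-15)) = -26808 + 4*(180*(-1/15)) = -26808 + 4*(-12) = -26808 - 48 = -26856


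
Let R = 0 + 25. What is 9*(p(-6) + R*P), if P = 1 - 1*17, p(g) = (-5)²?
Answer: -3375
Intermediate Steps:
p(g) = 25
R = 25
P = -16 (P = 1 - 17 = -16)
9*(p(-6) + R*P) = 9*(25 + 25*(-16)) = 9*(25 - 400) = 9*(-375) = -3375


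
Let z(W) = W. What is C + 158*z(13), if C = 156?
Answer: 2210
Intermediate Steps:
C + 158*z(13) = 156 + 158*13 = 156 + 2054 = 2210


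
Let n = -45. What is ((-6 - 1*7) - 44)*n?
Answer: 2565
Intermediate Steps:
((-6 - 1*7) - 44)*n = ((-6 - 1*7) - 44)*(-45) = ((-6 - 7) - 44)*(-45) = (-13 - 44)*(-45) = -57*(-45) = 2565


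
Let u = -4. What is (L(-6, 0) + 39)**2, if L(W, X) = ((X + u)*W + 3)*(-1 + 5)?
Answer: 21609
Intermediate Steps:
L(W, X) = 12 + 4*W*(-4 + X) (L(W, X) = ((X - 4)*W + 3)*(-1 + 5) = ((-4 + X)*W + 3)*4 = (W*(-4 + X) + 3)*4 = (3 + W*(-4 + X))*4 = 12 + 4*W*(-4 + X))
(L(-6, 0) + 39)**2 = ((12 - 16*(-6) + 4*(-6)*0) + 39)**2 = ((12 + 96 + 0) + 39)**2 = (108 + 39)**2 = 147**2 = 21609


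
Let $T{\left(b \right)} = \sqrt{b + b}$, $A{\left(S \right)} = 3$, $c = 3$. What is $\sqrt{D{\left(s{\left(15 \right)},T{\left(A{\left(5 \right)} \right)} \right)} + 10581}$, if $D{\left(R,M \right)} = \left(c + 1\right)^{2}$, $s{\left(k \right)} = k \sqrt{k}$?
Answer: $\sqrt{10597} \approx 102.94$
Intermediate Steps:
$T{\left(b \right)} = \sqrt{2} \sqrt{b}$ ($T{\left(b \right)} = \sqrt{2 b} = \sqrt{2} \sqrt{b}$)
$s{\left(k \right)} = k^{\frac{3}{2}}$
$D{\left(R,M \right)} = 16$ ($D{\left(R,M \right)} = \left(3 + 1\right)^{2} = 4^{2} = 16$)
$\sqrt{D{\left(s{\left(15 \right)},T{\left(A{\left(5 \right)} \right)} \right)} + 10581} = \sqrt{16 + 10581} = \sqrt{10597}$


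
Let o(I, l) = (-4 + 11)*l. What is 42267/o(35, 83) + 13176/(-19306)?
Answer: 57739389/801199 ≈ 72.066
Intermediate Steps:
o(I, l) = 7*l
42267/o(35, 83) + 13176/(-19306) = 42267/((7*83)) + 13176/(-19306) = 42267/581 + 13176*(-1/19306) = 42267*(1/581) - 6588/9653 = 42267/581 - 6588/9653 = 57739389/801199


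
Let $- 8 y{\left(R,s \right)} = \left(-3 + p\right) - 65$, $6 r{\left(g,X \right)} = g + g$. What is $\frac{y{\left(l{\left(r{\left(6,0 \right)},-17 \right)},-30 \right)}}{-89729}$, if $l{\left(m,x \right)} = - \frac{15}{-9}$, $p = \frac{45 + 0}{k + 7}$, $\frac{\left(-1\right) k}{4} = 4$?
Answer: $- \frac{73}{717832} \approx -0.0001017$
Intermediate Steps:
$k = -16$ ($k = \left(-4\right) 4 = -16$)
$r{\left(g,X \right)} = \frac{g}{3}$ ($r{\left(g,X \right)} = \frac{g + g}{6} = \frac{2 g}{6} = \frac{g}{3}$)
$p = -5$ ($p = \frac{45 + 0}{-16 + 7} = \frac{45}{-9} = 45 \left(- \frac{1}{9}\right) = -5$)
$l{\left(m,x \right)} = \frac{5}{3}$ ($l{\left(m,x \right)} = \left(-15\right) \left(- \frac{1}{9}\right) = \frac{5}{3}$)
$y{\left(R,s \right)} = \frac{73}{8}$ ($y{\left(R,s \right)} = - \frac{\left(-3 - 5\right) - 65}{8} = - \frac{-8 - 65}{8} = \left(- \frac{1}{8}\right) \left(-73\right) = \frac{73}{8}$)
$\frac{y{\left(l{\left(r{\left(6,0 \right)},-17 \right)},-30 \right)}}{-89729} = \frac{73}{8 \left(-89729\right)} = \frac{73}{8} \left(- \frac{1}{89729}\right) = - \frac{73}{717832}$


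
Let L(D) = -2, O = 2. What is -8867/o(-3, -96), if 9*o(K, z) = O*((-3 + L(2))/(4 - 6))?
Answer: -79803/5 ≈ -15961.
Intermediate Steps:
o(K, z) = 5/9 (o(K, z) = (2*((-3 - 2)/(4 - 6)))/9 = (2*(-5/(-2)))/9 = (2*(-5*(-½)))/9 = (2*(5/2))/9 = (⅑)*5 = 5/9)
-8867/o(-3, -96) = -8867/5/9 = -8867*9/5 = -79803/5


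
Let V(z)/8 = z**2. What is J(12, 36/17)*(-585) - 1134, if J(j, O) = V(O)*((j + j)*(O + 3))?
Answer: -12669875982/4913 ≈ -2.5788e+6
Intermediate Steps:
V(z) = 8*z**2
J(j, O) = 16*j*O**2*(3 + O) (J(j, O) = (8*O**2)*((j + j)*(O + 3)) = (8*O**2)*((2*j)*(3 + O)) = (8*O**2)*(2*j*(3 + O)) = 16*j*O**2*(3 + O))
J(12, 36/17)*(-585) - 1134 = (16*12*(36/17)**2*(3 + 36/17))*(-585) - 1134 = (16*12*(1296/289)*(87/17))*(-585) - 1134 = (21648384/4913)*(-585) - 1134 = -12664304640/4913 - 1134 = -12669875982/4913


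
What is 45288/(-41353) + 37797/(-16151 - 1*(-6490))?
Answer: -2000546709/399511333 ≈ -5.0075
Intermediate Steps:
45288/(-41353) + 37797/(-16151 - 1*(-6490)) = 45288*(-1/41353) + 37797/(-16151 + 6490) = -45288/41353 + 37797/(-9661) = -45288/41353 + 37797*(-1/9661) = -45288/41353 - 37797/9661 = -2000546709/399511333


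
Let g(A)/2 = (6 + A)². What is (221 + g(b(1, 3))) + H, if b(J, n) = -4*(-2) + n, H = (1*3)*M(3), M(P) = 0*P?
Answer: 799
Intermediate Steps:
M(P) = 0
H = 0 (H = (1*3)*0 = 3*0 = 0)
b(J, n) = 8 + n
g(A) = 2*(6 + A)²
(221 + g(b(1, 3))) + H = (221 + 2*(6 + (8 + 3))²) + 0 = (221 + 2*(6 + 11)²) + 0 = (221 + 2*17²) + 0 = (221 + 2*289) + 0 = (221 + 578) + 0 = 799 + 0 = 799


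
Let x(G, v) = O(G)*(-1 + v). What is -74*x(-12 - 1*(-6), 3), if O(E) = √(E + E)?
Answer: -296*I*√3 ≈ -512.69*I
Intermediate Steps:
O(E) = √2*√E (O(E) = √(2*E) = √2*√E)
x(G, v) = √2*√G*(-1 + v) (x(G, v) = (√2*√G)*(-1 + v) = √2*√G*(-1 + v))
-74*x(-12 - 1*(-6), 3) = -74*√2*√(-12 - 1*(-6))*(-1 + 3) = -74*√2*√(-12 + 6)*2 = -74*√2*√(-6)*2 = -74*√2*I*√6*2 = -296*I*√3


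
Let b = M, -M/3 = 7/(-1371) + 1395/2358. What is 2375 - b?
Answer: 284578921/119734 ≈ 2376.8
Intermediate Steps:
M = -210671/119734 (M = -3*(7/(-1371) + 1395/2358) = -3*(7*(-1/1371) + 1395*(1/2358)) = -3*(-7/1371 + 155/262) = -3*210671/359202 = -210671/119734 ≈ -1.7595)
b = -210671/119734 ≈ -1.7595
2375 - b = 2375 - 1*(-210671/119734) = 2375 + 210671/119734 = 284578921/119734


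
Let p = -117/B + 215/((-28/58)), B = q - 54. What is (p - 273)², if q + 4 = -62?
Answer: 40347551689/78400 ≈ 5.1464e+5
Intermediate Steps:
q = -66 (q = -4 - 62 = -66)
B = -120 (B = -66 - 54 = -120)
p = -124427/280 (p = -117/(-120) + 215/((-28/58)) = -117*(-1/120) + 215/((-28*1/58)) = 39/40 + 215/(-14/29) = 39/40 + 215*(-29/14) = 39/40 - 6235/14 = -124427/280 ≈ -444.38)
(p - 273)² = (-124427/280 - 273)² = (-200867/280)² = 40347551689/78400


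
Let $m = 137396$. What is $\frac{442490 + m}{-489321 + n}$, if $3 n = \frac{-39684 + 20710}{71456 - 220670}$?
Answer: $- \frac{64895332203}{54760153027} \approx -1.1851$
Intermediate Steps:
$n = \frac{9487}{223821}$ ($n = \frac{\left(-39684 + 20710\right) \frac{1}{71456 - 220670}}{3} = \frac{\left(-18974\right) \frac{1}{-149214}}{3} = \frac{\left(-18974\right) \left(- \frac{1}{149214}\right)}{3} = \frac{1}{3} \cdot \frac{9487}{74607} = \frac{9487}{223821} \approx 0.042387$)
$\frac{442490 + m}{-489321 + n} = \frac{442490 + 137396}{-489321 + \frac{9487}{223821}} = \frac{579886}{- \frac{109520306054}{223821}} = 579886 \left(- \frac{223821}{109520306054}\right) = - \frac{64895332203}{54760153027}$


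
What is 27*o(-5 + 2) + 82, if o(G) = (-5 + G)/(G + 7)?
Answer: 28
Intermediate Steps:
o(G) = (-5 + G)/(7 + G)
27*o(-5 + 2) + 82 = 27*((-5 + (-5 + 2))/(7 + (-5 + 2))) + 82 = 27*((-5 - 3)/(7 - 3)) + 82 = 27*(-8/4) + 82 = 27*((¼)*(-8)) + 82 = 27*(-2) + 82 = -54 + 82 = 28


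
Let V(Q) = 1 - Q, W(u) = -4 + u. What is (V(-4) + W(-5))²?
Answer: 16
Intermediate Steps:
(V(-4) + W(-5))² = ((1 - 1*(-4)) + (-4 - 5))² = ((1 + 4) - 9)² = (5 - 9)² = (-4)² = 16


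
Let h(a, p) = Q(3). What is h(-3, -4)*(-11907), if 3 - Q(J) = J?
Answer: 0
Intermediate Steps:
Q(J) = 3 - J
h(a, p) = 0 (h(a, p) = 3 - 1*3 = 3 - 3 = 0)
h(-3, -4)*(-11907) = 0*(-11907) = 0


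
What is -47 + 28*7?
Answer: 149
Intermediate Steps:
-47 + 28*7 = -47 + 196 = 149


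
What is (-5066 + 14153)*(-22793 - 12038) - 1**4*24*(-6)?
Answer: -316509153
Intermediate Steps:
(-5066 + 14153)*(-22793 - 12038) - 1**4*24*(-6) = 9087*(-34831) - 1*24*(-6) = -316509297 - 24*(-6) = -316509297 - 1*(-144) = -316509297 + 144 = -316509153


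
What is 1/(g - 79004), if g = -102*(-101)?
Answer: -1/68702 ≈ -1.4556e-5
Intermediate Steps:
g = 10302
1/(g - 79004) = 1/(10302 - 79004) = 1/(-68702) = -1/68702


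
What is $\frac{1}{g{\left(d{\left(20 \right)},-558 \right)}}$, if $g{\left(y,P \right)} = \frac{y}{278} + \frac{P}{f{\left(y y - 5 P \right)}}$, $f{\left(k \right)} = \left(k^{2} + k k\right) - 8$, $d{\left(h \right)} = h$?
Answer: $\frac{471492448}{33907393} \approx 13.905$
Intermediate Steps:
$f{\left(k \right)} = -8 + 2 k^{2}$ ($f{\left(k \right)} = \left(k^{2} + k^{2}\right) - 8 = 2 k^{2} - 8 = -8 + 2 k^{2}$)
$g{\left(y,P \right)} = \frac{y}{278} + \frac{P}{-8 + 2 \left(y^{2} - 5 P\right)^{2}}$ ($g{\left(y,P \right)} = \frac{y}{278} + \frac{P}{-8 + 2 \left(y y - 5 P\right)^{2}} = y \frac{1}{278} + \frac{P}{-8 + 2 \left(y^{2} - 5 P\right)^{2}} = \frac{y}{278} + \frac{P}{-8 + 2 \left(y^{2} - 5 P\right)^{2}}$)
$\frac{1}{g{\left(d{\left(20 \right)},-558 \right)}} = \frac{1}{\frac{1}{278} \frac{1}{-4 + \left(- 20^{2} + 5 \left(-558\right)\right)^{2}} \left(139 \left(-558\right) + 20 \left(-4 + \left(- 20^{2} + 5 \left(-558\right)\right)^{2}\right)\right)} = \frac{1}{\frac{1}{278} \frac{1}{-4 + \left(\left(-1\right) 400 - 2790\right)^{2}} \left(-77562 + 20 \left(-4 + \left(\left(-1\right) 400 - 2790\right)^{2}\right)\right)} = \frac{1}{\frac{1}{278} \frac{1}{-4 + \left(-400 - 2790\right)^{2}} \left(-77562 + 20 \left(-4 + \left(-400 - 2790\right)^{2}\right)\right)} = \frac{1}{\frac{1}{278} \frac{1}{-4 + \left(-3190\right)^{2}} \left(-77562 + 20 \left(-4 + \left(-3190\right)^{2}\right)\right)} = \frac{1}{\frac{1}{278} \frac{1}{-4 + 10176100} \left(-77562 + 20 \left(-4 + 10176100\right)\right)} = \frac{1}{\frac{1}{278} \cdot \frac{1}{10176096} \left(-77562 + 20 \cdot 10176096\right)} = \frac{1}{\frac{1}{278} \cdot \frac{1}{10176096} \left(-77562 + 203521920\right)} = \frac{1}{\frac{1}{278} \cdot \frac{1}{10176096} \cdot 203444358} = \frac{1}{\frac{33907393}{471492448}} = \frac{471492448}{33907393}$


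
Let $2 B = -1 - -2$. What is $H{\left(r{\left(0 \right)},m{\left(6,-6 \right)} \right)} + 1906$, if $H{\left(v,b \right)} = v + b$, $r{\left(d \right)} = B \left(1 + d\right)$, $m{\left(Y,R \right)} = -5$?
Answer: $\frac{3803}{2} \approx 1901.5$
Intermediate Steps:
$B = \frac{1}{2}$ ($B = \frac{-1 - -2}{2} = \frac{-1 + 2}{2} = \frac{1}{2} \cdot 1 = \frac{1}{2} \approx 0.5$)
$r{\left(d \right)} = \frac{1}{2} + \frac{d}{2}$ ($r{\left(d \right)} = \frac{1 + d}{2} = \frac{1}{2} + \frac{d}{2}$)
$H{\left(v,b \right)} = b + v$
$H{\left(r{\left(0 \right)},m{\left(6,-6 \right)} \right)} + 1906 = \left(-5 + \left(\frac{1}{2} + \frac{1}{2} \cdot 0\right)\right) + 1906 = \left(-5 + \left(\frac{1}{2} + 0\right)\right) + 1906 = \left(-5 + \frac{1}{2}\right) + 1906 = - \frac{9}{2} + 1906 = \frac{3803}{2}$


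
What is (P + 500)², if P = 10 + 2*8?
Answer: 276676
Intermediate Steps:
P = 26 (P = 10 + 16 = 26)
(P + 500)² = (26 + 500)² = 526² = 276676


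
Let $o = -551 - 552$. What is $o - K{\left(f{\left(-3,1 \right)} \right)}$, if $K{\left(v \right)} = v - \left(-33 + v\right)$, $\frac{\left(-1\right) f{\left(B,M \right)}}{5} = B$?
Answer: $-1136$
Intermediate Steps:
$f{\left(B,M \right)} = - 5 B$
$K{\left(v \right)} = 33$
$o = -1103$
$o - K{\left(f{\left(-3,1 \right)} \right)} = -1103 - 33 = -1136$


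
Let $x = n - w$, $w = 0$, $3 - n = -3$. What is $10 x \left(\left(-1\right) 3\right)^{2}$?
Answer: $540$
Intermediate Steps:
$n = 6$ ($n = 3 - -3 = 3 + 3 = 6$)
$x = 6$ ($x = 6 - 0 = 6 + 0 = 6$)
$10 x \left(\left(-1\right) 3\right)^{2} = 10 \cdot 6 \left(\left(-1\right) 3\right)^{2} = 60 \left(-3\right)^{2} = 60 \cdot 9 = 540$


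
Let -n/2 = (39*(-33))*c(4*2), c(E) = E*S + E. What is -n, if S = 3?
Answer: -82368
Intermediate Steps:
c(E) = 4*E (c(E) = E*3 + E = 3*E + E = 4*E)
n = 82368 (n = -2*39*(-33)*4*(4*2) = -(-2574)*4*8 = -(-2574)*32 = -2*(-41184) = 82368)
-n = -1*82368 = -82368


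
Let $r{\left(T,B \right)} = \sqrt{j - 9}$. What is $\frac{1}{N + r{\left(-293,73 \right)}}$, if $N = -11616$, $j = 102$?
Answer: $- \frac{3872}{44977121} - \frac{\sqrt{93}}{134931363} \approx -8.616 \cdot 10^{-5}$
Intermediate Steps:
$r{\left(T,B \right)} = \sqrt{93}$ ($r{\left(T,B \right)} = \sqrt{102 - 9} = \sqrt{93}$)
$\frac{1}{N + r{\left(-293,73 \right)}} = \frac{1}{-11616 + \sqrt{93}}$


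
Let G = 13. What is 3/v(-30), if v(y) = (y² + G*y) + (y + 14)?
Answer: 3/494 ≈ 0.0060729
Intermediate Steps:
v(y) = 14 + y² + 14*y (v(y) = (y² + 13*y) + (y + 14) = (y² + 13*y) + (14 + y) = 14 + y² + 14*y)
3/v(-30) = 3/(14 + (-30)² + 14*(-30)) = 3/(14 + 900 - 420) = 3/494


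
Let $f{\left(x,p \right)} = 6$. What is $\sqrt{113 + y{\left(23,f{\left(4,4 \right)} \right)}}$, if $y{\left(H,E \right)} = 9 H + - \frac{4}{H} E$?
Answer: $\frac{2 \sqrt{42182}}{23} \approx 17.859$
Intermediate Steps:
$y{\left(H,E \right)} = 9 H - \frac{4 E}{H}$
$\sqrt{113 + y{\left(23,f{\left(4,4 \right)} \right)}} = \sqrt{113 + \left(9 \cdot 23 - \frac{24}{23}\right)} = \sqrt{113 + \left(207 - 24 \cdot \frac{1}{23}\right)} = \sqrt{113 + \left(207 - \frac{24}{23}\right)} = \sqrt{113 + \frac{4737}{23}} = \sqrt{\frac{7336}{23}} = \frac{2 \sqrt{42182}}{23}$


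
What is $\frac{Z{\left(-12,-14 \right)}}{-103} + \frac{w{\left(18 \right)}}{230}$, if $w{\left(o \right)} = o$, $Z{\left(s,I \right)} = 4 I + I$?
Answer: $\frac{8977}{11845} \approx 0.75787$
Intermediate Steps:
$Z{\left(s,I \right)} = 5 I$
$\frac{Z{\left(-12,-14 \right)}}{-103} + \frac{w{\left(18 \right)}}{230} = \frac{5 \left(-14\right)}{-103} + \frac{18}{230} = \left(-70\right) \left(- \frac{1}{103}\right) + 18 \cdot \frac{1}{230} = \frac{70}{103} + \frac{9}{115} = \frac{8977}{11845}$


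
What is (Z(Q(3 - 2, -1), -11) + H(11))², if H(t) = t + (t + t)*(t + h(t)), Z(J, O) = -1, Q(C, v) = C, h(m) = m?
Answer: 244036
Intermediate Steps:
H(t) = t + 4*t² (H(t) = t + (t + t)*(t + t) = t + (2*t)*(2*t) = t + 4*t²)
(Z(Q(3 - 2, -1), -11) + H(11))² = (-1 + 11*(1 + 4*11))² = (-1 + 11*(1 + 44))² = (-1 + 11*45)² = (-1 + 495)² = 494² = 244036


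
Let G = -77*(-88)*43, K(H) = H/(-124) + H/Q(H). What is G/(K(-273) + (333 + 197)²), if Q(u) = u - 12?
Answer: 3432315040/3309039219 ≈ 1.0373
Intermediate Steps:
Q(u) = -12 + u
K(H) = -H/124 + H/(-12 + H) (K(H) = H/(-124) + H/(-12 + H) = H*(-1/124) + H/(-12 + H) = -H/124 + H/(-12 + H))
G = 291368 (G = 6776*43 = 291368)
G/(K(-273) + (333 + 197)²) = 291368/((1/124)*(-273)*(136 - 1*(-273))/(-12 - 273) + (333 + 197)²) = 291368/((1/124)*(-273)*(136 + 273)/(-285) + 530²) = 291368/((1/124)*(-273)*(-1/285)*409 + 280900) = 291368/(37219/11780 + 280900) = 291368/(3309039219/11780) = 291368*(11780/3309039219) = 3432315040/3309039219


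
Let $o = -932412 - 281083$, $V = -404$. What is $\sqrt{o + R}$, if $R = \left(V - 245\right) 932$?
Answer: $i \sqrt{1818363} \approx 1348.5 i$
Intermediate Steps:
$R = -604868$ ($R = \left(-404 - 245\right) 932 = \left(-649\right) 932 = -604868$)
$o = -1213495$ ($o = -932412 - 281083 = -1213495$)
$\sqrt{o + R} = \sqrt{-1213495 - 604868} = \sqrt{-1818363} = i \sqrt{1818363}$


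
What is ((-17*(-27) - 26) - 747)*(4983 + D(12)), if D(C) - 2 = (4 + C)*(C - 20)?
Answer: -1525098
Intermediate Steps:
D(C) = 2 + (-20 + C)*(4 + C) (D(C) = 2 + (4 + C)*(C - 20) = 2 + (4 + C)*(-20 + C) = 2 + (-20 + C)*(4 + C))
((-17*(-27) - 26) - 747)*(4983 + D(12)) = ((-17*(-27) - 26) - 747)*(4983 + (-78 + 12**2 - 16*12)) = ((459 - 26) - 747)*(4983 + (-78 + 144 - 192)) = (433 - 747)*(4983 - 126) = -314*4857 = -1525098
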